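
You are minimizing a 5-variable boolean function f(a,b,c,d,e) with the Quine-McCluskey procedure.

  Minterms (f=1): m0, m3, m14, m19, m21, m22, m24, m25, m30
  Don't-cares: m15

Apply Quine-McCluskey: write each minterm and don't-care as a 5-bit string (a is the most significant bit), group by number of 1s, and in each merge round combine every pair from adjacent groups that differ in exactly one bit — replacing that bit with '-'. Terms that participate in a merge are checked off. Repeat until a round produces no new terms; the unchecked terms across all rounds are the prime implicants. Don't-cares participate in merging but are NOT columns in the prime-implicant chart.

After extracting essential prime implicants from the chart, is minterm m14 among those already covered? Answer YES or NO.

NO

[col 0] 00000, 00011*, 01110*, 01111*, 10011*, 10101, 10110*, 11000*, 11001*, 11110*
[col 1] -0011, -1110, 0111-, 1-110, 1100-
Prime implicants: -0011, -1110, 00000, 0111-, 1-110, 10101, 1100-
PI chart (minterm → PIs covering it):
  0 | 00000  (sole → essential)
  3 | -0011  (sole → essential)
  14 | -1110,0111-
  19 | -0011  (sole → essential)
  21 | 10101  (sole → essential)
  22 | 1-110  (sole → essential)
  24 | 1100-  (sole → essential)
  25 | 1100-  (sole → essential)
  30 | -1110,1-110
Essential prime implicants: -0011, 00000, 1-110, 10101, 1100-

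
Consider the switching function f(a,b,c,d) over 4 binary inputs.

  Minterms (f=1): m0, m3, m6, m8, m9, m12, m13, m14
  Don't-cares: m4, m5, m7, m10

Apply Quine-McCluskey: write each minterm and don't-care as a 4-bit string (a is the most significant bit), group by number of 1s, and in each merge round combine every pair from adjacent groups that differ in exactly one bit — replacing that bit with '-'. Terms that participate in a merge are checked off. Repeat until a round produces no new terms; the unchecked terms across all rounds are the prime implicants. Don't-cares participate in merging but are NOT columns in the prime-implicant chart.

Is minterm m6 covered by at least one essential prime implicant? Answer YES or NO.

[col 0] 0000*, 0011*, 0100*, 0101*, 0110*, 0111*, 1000*, 1001*, 1010*, 1100*, 1101*, 1110*
[col 1] -000*, -100*, -101*, -110*, 0-00*, 0-11, 01-0*, 01-1*, 010-*, 011-*, 1-00*, 1-01*, 1-10*, 10-0*, 100-*, 11-0*, 110-*
[col 2] --00, -1-0, -10-, 01--, 1--0, 1-0-
Prime implicants: --00, -1-0, -10-, 0-11, 01--, 1--0, 1-0-
PI chart (minterm → PIs covering it):
  0 | --00  (sole → essential)
  3 | 0-11  (sole → essential)
  6 | -1-0,01--
  8 | --00,1--0,1-0-
  9 | 1-0-  (sole → essential)
  12 | --00,-1-0,-10-,1--0,1-0-
  13 | -10-,1-0-
  14 | -1-0,1--0
Essential prime implicants: --00, 0-11, 1-0-

NO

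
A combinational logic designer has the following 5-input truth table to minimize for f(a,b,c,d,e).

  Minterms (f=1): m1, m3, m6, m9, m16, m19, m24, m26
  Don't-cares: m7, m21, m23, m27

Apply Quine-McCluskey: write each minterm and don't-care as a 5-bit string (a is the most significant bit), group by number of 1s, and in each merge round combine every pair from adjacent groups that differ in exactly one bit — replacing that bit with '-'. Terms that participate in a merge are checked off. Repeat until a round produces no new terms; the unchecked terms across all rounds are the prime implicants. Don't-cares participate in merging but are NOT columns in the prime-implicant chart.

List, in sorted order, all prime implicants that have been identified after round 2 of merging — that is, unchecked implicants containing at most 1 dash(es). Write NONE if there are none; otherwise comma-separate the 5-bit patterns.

0-001, 000-1, 0011-, 1-000, 1-011, 101-1, 110-0, 1101-

size-2^0 implicants → 00001(✓)  00011(✓)  00110(✓)  00111(✓)  01001(✓)  10000(✓)  10011(✓)  10101(✓)  10111(✓)  11000(✓)  11010(✓)  11011(✓)
size-2^1 implicants → -0011(✓)  -0111(✓)  0-001  00-11(✓)  000-1  0011-  1-000  1-011  10-11(✓)  101-1  110-0  1101-
size-2^2 implicants → -0-11
Unchecked terms (primes): -0-11, 0-001, 000-1, 0011-, 1-000, 1-011, 101-1, 110-0, 1101-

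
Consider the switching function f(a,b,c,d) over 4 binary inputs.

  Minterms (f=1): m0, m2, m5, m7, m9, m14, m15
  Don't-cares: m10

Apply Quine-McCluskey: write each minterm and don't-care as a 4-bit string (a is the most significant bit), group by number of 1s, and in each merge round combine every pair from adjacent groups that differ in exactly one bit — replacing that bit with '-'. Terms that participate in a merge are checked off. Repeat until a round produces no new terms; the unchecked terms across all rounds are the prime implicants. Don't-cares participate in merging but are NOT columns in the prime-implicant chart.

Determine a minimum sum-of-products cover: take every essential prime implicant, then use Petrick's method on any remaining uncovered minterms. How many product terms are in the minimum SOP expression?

size-2^0 implicants → 0000(✓)  0010(✓)  0101(✓)  0111(✓)  1001  1010(✓)  1110(✓)  1111(✓)
size-2^1 implicants → -010  -111  00-0  01-1  1-10  111-
Unchecked terms (primes): -010, -111, 00-0, 01-1, 1-10, 1001, 111-
Minterm coverage:
  m0 ⊆ 00-0 [E]
  m2 ⊆ -010,00-0
  m5 ⊆ 01-1 [E]
  m7 ⊆ -111,01-1
  m9 ⊆ 1001 [E]
  m14 ⊆ 1-10,111-
  m15 ⊆ -111,111-
E = {00-0, 01-1, 1001}
Petrick residual → 111-
Cover = a'b'd' + a'bd + ab'c'd + abc  |cover|=4

4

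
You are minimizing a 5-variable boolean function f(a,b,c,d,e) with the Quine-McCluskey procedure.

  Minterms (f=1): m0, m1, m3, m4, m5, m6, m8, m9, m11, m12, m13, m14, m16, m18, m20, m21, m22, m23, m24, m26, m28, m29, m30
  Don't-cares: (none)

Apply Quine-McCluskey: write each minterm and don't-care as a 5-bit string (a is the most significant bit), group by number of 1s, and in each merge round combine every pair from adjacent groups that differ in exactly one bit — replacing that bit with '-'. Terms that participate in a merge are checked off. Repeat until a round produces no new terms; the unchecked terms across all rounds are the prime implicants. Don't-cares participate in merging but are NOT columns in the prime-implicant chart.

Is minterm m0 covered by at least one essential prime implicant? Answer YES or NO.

size-2^0 implicants → 00000(✓)  00001(✓)  00011(✓)  00100(✓)  00101(✓)  00110(✓)  01000(✓)  01001(✓)  01011(✓)  01100(✓)  01101(✓)  01110(✓)  10000(✓)  10010(✓)  10100(✓)  10101(✓)  10110(✓)  10111(✓)  11000(✓)  11010(✓)  11100(✓)  11101(✓)  11110(✓)
size-2^1 implicants → -0000(✓)  -0100(✓)  -0101(✓)  -0110(✓)  -1000(✓)  -1100(✓)  -1101(✓)  -1110(✓)  0-000(✓)  0-001(✓)  0-011(✓)  0-100(✓)  0-101(✓)  0-110(✓)  00-00(✓)  00-01(✓)  000-1(✓)  0000-(✓)  001-0(✓)  0010-(✓)  01-00(✓)  01-01(✓)  010-1(✓)  0100-(✓)  011-0(✓)  0110-(✓)  1-000(✓)  1-010(✓)  1-100(✓)  1-101(✓)  1-110(✓)  10-00(✓)  10-10(✓)  100-0(✓)  101-0(✓)  101-1(✓)  1010-(✓)  1011-(✓)  11-00(✓)  11-10(✓)  110-0(✓)  111-0(✓)  1110-(✓)
size-2^2 implicants → --000(✓)  --100(✓)  --101(✓)  --110(✓)  -0-00(✓)  -01-0(✓)  -010-(✓)  -1-00(✓)  -11-0(✓)  -110-(✓)  0--00(✓)  0--01(✓)  0-0-1  0-00-(✓)  0-1-0(✓)  0-10-(✓)  00-0-(✓)  01-0-(✓)  1--00(✓)  1--10(✓)  1-0-0(✓)  1-1-0(✓)  1-10-(✓)  10--0(✓)  101--  11--0(✓)
size-2^3 implicants → ---00  --1-0  --10-  0--0-  1---0
Unchecked terms (primes): ---00, --1-0, --10-, 0--0-, 0-0-1, 1---0, 101--
Minterm coverage:
  m0 ⊆ ---00,0--0-
  m1 ⊆ 0--0-,0-0-1
  m3 ⊆ 0-0-1 [E]
  m4 ⊆ ---00,--1-0,--10-,0--0-
  m5 ⊆ --10-,0--0-
  m6 ⊆ --1-0 [E]
  m8 ⊆ ---00,0--0-
  m9 ⊆ 0--0-,0-0-1
  m11 ⊆ 0-0-1 [E]
  m12 ⊆ ---00,--1-0,--10-,0--0-
  m13 ⊆ --10-,0--0-
  m14 ⊆ --1-0 [E]
  m16 ⊆ ---00,1---0
  m18 ⊆ 1---0 [E]
  m20 ⊆ ---00,--1-0,--10-,1---0,101--
  m21 ⊆ --10-,101--
  m22 ⊆ --1-0,1---0,101--
  m23 ⊆ 101-- [E]
  m24 ⊆ ---00,1---0
  m26 ⊆ 1---0 [E]
  m28 ⊆ ---00,--1-0,--10-,1---0
  m29 ⊆ --10- [E]
  m30 ⊆ --1-0,1---0
E = {--1-0, --10-, 0-0-1, 1---0, 101--}

NO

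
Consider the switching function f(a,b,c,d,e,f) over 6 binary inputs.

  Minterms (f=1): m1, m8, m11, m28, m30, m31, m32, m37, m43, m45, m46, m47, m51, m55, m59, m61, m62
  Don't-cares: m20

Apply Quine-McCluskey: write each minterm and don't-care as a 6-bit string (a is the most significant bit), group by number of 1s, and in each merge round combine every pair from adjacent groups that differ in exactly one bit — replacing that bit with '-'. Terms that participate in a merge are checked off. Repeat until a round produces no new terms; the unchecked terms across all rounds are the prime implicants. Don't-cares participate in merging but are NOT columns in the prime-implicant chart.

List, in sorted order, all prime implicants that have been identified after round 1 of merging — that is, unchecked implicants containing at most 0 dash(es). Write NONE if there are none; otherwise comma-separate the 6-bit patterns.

[col 0] 000001, 001000, 001011*, 010100*, 011100*, 011110*, 011111*, 100000, 100101*, 101011*, 101101*, 101110*, 101111*, 110011*, 110111*, 111011*, 111101*, 111110*
[col 1] -01011, -11110, 01-100, 0111-0, 01111-, 1-1011, 1-1101, 1-1110, 10-101, 101-11, 1011-1, 10111-, 11-011, 110-11
Prime implicants: -01011, -11110, 000001, 001000, 01-100, 0111-0, 01111-, 1-1011, 1-1101, 1-1110, 10-101, 100000, 101-11, 1011-1, 10111-, 11-011, 110-11

000001, 001000, 100000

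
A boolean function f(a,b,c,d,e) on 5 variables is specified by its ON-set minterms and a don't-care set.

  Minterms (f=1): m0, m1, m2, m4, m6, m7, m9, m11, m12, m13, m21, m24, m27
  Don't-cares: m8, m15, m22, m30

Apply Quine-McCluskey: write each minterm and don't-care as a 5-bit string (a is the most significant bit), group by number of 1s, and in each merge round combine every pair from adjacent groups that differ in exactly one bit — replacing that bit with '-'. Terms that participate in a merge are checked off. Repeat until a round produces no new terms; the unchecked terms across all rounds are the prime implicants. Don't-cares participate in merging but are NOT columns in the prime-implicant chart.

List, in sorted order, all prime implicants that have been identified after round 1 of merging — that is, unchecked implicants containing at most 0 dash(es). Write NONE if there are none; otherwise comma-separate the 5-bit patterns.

10101

size-2^0 implicants → 00000(✓)  00001(✓)  00010(✓)  00100(✓)  00110(✓)  00111(✓)  01000(✓)  01001(✓)  01011(✓)  01100(✓)  01101(✓)  01111(✓)  10101  10110(✓)  11000(✓)  11011(✓)  11110(✓)
size-2^1 implicants → -0110  -1000  -1011  0-000(✓)  0-001(✓)  0-100(✓)  0-111  00-00(✓)  00-10(✓)  000-0(✓)  0000-(✓)  001-0(✓)  0011-  01-00(✓)  01-01(✓)  01-11(✓)  010-1(✓)  0100-(✓)  011-1(✓)  0110-(✓)  1-110
size-2^2 implicants → 0--00  0-00-  00--0  01--1  01-0-
Unchecked terms (primes): -0110, -1000, -1011, 0--00, 0-00-, 0-111, 00--0, 0011-, 01--1, 01-0-, 1-110, 10101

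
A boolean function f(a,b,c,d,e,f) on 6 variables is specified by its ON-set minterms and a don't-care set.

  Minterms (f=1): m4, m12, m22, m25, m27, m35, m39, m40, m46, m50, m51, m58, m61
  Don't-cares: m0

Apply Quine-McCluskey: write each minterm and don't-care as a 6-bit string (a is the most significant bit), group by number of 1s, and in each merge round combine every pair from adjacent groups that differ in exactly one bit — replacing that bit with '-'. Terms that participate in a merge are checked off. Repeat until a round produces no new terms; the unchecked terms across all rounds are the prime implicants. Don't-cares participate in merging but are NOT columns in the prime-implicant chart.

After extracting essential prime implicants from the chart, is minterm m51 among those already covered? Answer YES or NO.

NO

size-2^0 implicants → 000000(✓)  000100(✓)  001100(✓)  010110  011001(✓)  011011(✓)  100011(✓)  100111(✓)  101000  101110  110010(✓)  110011(✓)  111010(✓)  111101
size-2^1 implicants → 00-100  000-00  0110-1  1-0011  100-11  11-010  11001-
Unchecked terms (primes): 00-100, 000-00, 010110, 0110-1, 1-0011, 100-11, 101000, 101110, 11-010, 11001-, 111101
Minterm coverage:
  m4 ⊆ 00-100,000-00
  m12 ⊆ 00-100 [E]
  m22 ⊆ 010110 [E]
  m25 ⊆ 0110-1 [E]
  m27 ⊆ 0110-1 [E]
  m35 ⊆ 1-0011,100-11
  m39 ⊆ 100-11 [E]
  m40 ⊆ 101000 [E]
  m46 ⊆ 101110 [E]
  m50 ⊆ 11-010,11001-
  m51 ⊆ 1-0011,11001-
  m58 ⊆ 11-010 [E]
  m61 ⊆ 111101 [E]
E = {00-100, 010110, 0110-1, 100-11, 101000, 101110, 11-010, 111101}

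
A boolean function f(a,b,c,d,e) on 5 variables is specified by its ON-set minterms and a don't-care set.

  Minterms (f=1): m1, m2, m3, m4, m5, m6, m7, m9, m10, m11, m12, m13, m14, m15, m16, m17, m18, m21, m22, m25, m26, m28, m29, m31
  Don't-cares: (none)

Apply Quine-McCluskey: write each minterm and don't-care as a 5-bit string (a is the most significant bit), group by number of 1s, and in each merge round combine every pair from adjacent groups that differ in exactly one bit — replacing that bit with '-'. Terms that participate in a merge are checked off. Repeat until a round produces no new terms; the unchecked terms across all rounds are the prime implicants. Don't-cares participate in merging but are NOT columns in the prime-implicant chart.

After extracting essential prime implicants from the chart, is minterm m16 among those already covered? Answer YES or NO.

Round 0: 00001✓ 00010✓ 00011✓ 00100✓ 00101✓ 00110✓ 00111✓ 01001✓ 01010✓ 01011✓ 01100✓ 01101✓ 01110✓ 01111✓ 10000✓ 10001✓ 10010✓ 10101✓ 10110✓ 11001✓ 11010✓ 11100✓ 11101✓ 11111✓
Round 1: -0001✓ -0010✓ -0101✓ -0110✓ -1001✓ -1010✓ -1100✓ -1101✓ -1111✓ 0-001✓ 0-010✓ 0-011✓ 0-100✓ 0-101✓ 0-110✓ 0-111✓ 00-01✓ 00-10✓ 00-11✓ 000-1✓ 0001-✓ 001-0✓ 001-1✓ 0010-✓ 0011-✓ 01-01✓ 01-10✓ 01-11✓ 010-1✓ 0101-✓ 011-0✓ 011-1✓ 0110-✓ 0111-✓ 1-001✓ 1-010✓ 1-101✓ 10-01✓ 10-10✓ 100-0 1000- 11-01✓ 111-1✓ 1110-✓
Round 2: --001✓ --010 --101✓ -0-01✓ -0-10 -1-01✓ -11-1 -110- 0--01✓ 0--10✓ 0--11✓ 0-0-1✓ 0-01-✓ 0-1-0✓ 0-1-1✓ 0-10-✓ 0-11-✓ 00--1✓ 00-1-✓ 001--✓ 01--1✓ 01-1-✓ 011--✓ 1--01✓
Round 3: ---01 0---1 0--1- 0-1--
PIs = {---01, --010, -0-10, -11-1, -110-, 0---1, 0--1-, 0-1--, 100-0, 1000-}
Coverage chart:
  m1: ---01,0---1
  m2: --010,-0-10,0--1-
  m3: 0---1,0--1-
  m4: 0-1-- ←essential
  m5: ---01,0---1,0-1--
  m6: -0-10,0--1-,0-1--
  m7: 0---1,0--1-,0-1--
  m9: ---01,0---1
  m10: --010,0--1-
  m11: 0---1,0--1-
  m12: -110-,0-1--
  m13: ---01,-11-1,-110-,0---1,0-1--
  m14: 0--1-,0-1--
  m15: -11-1,0---1,0--1-,0-1--
  m16: 100-0,1000-
  m17: ---01,1000-
  m18: --010,-0-10,100-0
  m21: ---01 ←essential
  m22: -0-10 ←essential
  m25: ---01 ←essential
  m26: --010 ←essential
  m28: -110- ←essential
  m29: ---01,-11-1,-110-
  m31: -11-1 ←essential
Essential: ---01, --010, -0-10, -11-1, -110-, 0-1--

NO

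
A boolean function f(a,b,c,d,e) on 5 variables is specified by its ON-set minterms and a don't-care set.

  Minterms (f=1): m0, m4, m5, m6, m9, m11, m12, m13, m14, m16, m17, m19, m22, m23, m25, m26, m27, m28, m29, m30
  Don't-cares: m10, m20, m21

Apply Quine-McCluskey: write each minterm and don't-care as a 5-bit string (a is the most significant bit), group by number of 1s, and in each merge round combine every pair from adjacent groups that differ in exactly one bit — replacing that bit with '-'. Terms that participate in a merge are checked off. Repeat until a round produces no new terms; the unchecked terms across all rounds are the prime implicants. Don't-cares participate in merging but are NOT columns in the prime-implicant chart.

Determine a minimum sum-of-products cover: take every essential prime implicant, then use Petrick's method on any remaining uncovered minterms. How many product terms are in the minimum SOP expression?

[col 0] 00000*, 00100*, 00101*, 00110*, 01001*, 01010*, 01011*, 01100*, 01101*, 01110*, 10000*, 10001*, 10011*, 10100*, 10101*, 10110*, 10111*, 11001*, 11010*, 11011*, 11100*, 11101*, 11110*
[col 1] -0000*, -0100*, -0101*, -0110*, -1001*, -1010*, -1011*, -1100*, -1101*, -1110*, 0-100*, 0-101*, 0-110*, 00-00*, 001-0*, 0010-*, 01-01*, 01-10*, 010-1*, 0101-*, 011-0*, 0110-*, 1-001*, 1-011*, 1-100*, 1-101*, 1-110*, 10-00*, 10-01*, 10-11*, 100-1*, 1000-*, 101-0*, 101-1*, 1010-*, 1011-*, 11-01*, 11-10*, 110-1*, 1101-*, 111-0*, 1110-*
[col 2] --100*, --101*, --110*, -0-00, -01-0*, -010-*, -1-01, -1-10, -10-1, -101-, -11-0*, -110-*, 0-1-0*, 0-10-*, 1--01, 1-0-1, 1-1-0*, 1-10-*, 10--1, 10-0-, 101--
[col 3] --1-0, --10-
Prime implicants: --1-0, --10-, -0-00, -1-01, -1-10, -10-1, -101-, 1--01, 1-0-1, 10--1, 10-0-, 101--
PI chart (minterm → PIs covering it):
  0 | -0-00  (sole → essential)
  4 | --1-0,--10-,-0-00
  5 | --10-  (sole → essential)
  6 | --1-0  (sole → essential)
  9 | -1-01,-10-1
  11 | -10-1,-101-
  12 | --1-0,--10-
  13 | --10-,-1-01
  14 | --1-0,-1-10
  16 | -0-00,10-0-
  17 | 1--01,1-0-1,10--1,10-0-
  19 | 1-0-1,10--1
  22 | --1-0,101--
  23 | 10--1,101--
  25 | -1-01,-10-1,1--01,1-0-1
  26 | -1-10,-101-
  27 | -10-1,-101-,1-0-1
  28 | --1-0,--10-
  29 | --10-,-1-01,1--01
  30 | --1-0,-1-10
Essential prime implicants: --1-0, --10-, -0-00
Petrick residual → -1-01, -101-, 10--1
Minimum SOP uses 6 PIs: ce' + cd' + b'd'e' + bd'e + bc'd + ab'e

6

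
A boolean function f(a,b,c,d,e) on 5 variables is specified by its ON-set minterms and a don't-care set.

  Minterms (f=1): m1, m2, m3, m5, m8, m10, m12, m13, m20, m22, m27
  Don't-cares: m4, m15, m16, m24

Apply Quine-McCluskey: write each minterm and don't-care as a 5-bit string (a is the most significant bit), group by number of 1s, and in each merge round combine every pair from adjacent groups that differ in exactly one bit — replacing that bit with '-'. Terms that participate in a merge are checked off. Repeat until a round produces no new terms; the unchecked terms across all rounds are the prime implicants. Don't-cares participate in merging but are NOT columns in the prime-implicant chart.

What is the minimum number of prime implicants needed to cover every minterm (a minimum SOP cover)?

6

[col 0] 00001*, 00010*, 00011*, 00100*, 00101*, 01000*, 01010*, 01100*, 01101*, 01111*, 10000*, 10100*, 10110*, 11000*, 11011
[col 1] -0100, -1000, 0-010, 0-100*, 0-101*, 00-01, 000-1, 0001-, 0010-*, 01-00, 010-0, 011-1, 0110-*, 1-000, 10-00, 101-0
[col 2] 0-10-
Prime implicants: -0100, -1000, 0-010, 0-10-, 00-01, 000-1, 0001-, 01-00, 010-0, 011-1, 1-000, 10-00, 101-0, 11011
PI chart (minterm → PIs covering it):
  1 | 00-01,000-1
  2 | 0-010,0001-
  3 | 000-1,0001-
  5 | 0-10-,00-01
  8 | -1000,01-00,010-0
  10 | 0-010,010-0
  12 | 0-10-,01-00
  13 | 0-10-,011-1
  20 | -0100,10-00,101-0
  22 | 101-0  (sole → essential)
  27 | 11011  (sole → essential)
Essential prime implicants: 101-0, 11011
Petrick residual → -1000, 0-010, 0-10-, 000-1
Minimum SOP uses 6 PIs: bc'd'e' + a'c'de' + a'cd' + a'b'c'e + ab'ce' + abc'de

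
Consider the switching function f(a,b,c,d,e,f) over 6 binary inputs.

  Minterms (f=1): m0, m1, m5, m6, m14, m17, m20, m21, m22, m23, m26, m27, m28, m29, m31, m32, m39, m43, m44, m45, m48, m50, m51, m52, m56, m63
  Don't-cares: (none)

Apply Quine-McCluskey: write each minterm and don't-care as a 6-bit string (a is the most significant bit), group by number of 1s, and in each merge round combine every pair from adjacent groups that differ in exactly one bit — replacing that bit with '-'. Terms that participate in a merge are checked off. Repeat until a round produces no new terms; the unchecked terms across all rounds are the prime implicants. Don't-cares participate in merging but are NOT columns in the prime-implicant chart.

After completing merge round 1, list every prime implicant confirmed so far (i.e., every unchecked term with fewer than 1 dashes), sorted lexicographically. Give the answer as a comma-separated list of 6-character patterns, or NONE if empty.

100111, 101011

[col 0] 000000*, 000001*, 000101*, 000110*, 001110*, 010001*, 010100*, 010101*, 010110*, 010111*, 011010*, 011011*, 011100*, 011101*, 011111*, 100000*, 100111, 101011, 101100*, 101101*, 110000*, 110010*, 110011*, 110100*, 111000*, 111111*
[col 1] -00000, -10100, -11111, 0-0001*, 0-0101*, 0-0110, 00-110, 000-01*, 00000-, 01-100*, 01-101*, 01-111*, 010-01*, 0101-0*, 0101-1*, 01010-*, 01011-*, 011-11, 01101-, 0111-1*, 01110-*, 1-0000, 10110-, 11-000, 110-00, 1100-0, 11001-
[col 2] 0-0-01, 01-1-1, 01-10-, 0101--
Prime implicants: -00000, -10100, -11111, 0-0-01, 0-0110, 00-110, 00000-, 01-1-1, 01-10-, 0101--, 011-11, 01101-, 1-0000, 100111, 101011, 10110-, 11-000, 110-00, 1100-0, 11001-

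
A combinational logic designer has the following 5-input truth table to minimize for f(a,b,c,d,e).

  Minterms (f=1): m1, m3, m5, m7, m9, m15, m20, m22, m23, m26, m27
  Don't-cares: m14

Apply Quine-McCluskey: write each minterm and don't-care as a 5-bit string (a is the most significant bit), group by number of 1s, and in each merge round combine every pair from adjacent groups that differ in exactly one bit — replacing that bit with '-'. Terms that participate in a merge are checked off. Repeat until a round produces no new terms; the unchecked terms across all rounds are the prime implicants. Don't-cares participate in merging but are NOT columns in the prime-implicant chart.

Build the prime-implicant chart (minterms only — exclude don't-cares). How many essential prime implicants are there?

4

[col 0] 00001*, 00011*, 00101*, 00111*, 01001*, 01110*, 01111*, 10100*, 10110*, 10111*, 11010*, 11011*
[col 1] -0111, 0-001, 0-111, 00-01*, 00-11*, 000-1*, 001-1*, 0111-, 101-0, 1011-, 1101-
[col 2] 00--1
Prime implicants: -0111, 0-001, 0-111, 00--1, 0111-, 101-0, 1011-, 1101-
PI chart (minterm → PIs covering it):
  1 | 0-001,00--1
  3 | 00--1  (sole → essential)
  5 | 00--1  (sole → essential)
  7 | -0111,0-111,00--1
  9 | 0-001  (sole → essential)
  15 | 0-111,0111-
  20 | 101-0  (sole → essential)
  22 | 101-0,1011-
  23 | -0111,1011-
  26 | 1101-  (sole → essential)
  27 | 1101-  (sole → essential)
Essential prime implicants: 0-001, 00--1, 101-0, 1101-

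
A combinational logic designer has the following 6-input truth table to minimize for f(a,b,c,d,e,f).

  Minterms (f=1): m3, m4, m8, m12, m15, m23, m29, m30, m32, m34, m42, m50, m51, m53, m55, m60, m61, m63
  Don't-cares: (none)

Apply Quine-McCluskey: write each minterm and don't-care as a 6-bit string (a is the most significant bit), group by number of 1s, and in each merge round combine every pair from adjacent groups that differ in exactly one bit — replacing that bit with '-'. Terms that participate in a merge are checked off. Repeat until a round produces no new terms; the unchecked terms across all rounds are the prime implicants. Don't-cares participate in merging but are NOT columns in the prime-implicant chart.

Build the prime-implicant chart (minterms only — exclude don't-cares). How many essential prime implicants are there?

11

[col 0] 000011, 000100*, 001000*, 001100*, 001111, 010111*, 011101*, 011110, 100000*, 100010*, 101010*, 110010*, 110011*, 110101*, 110111*, 111100*, 111101*, 111111*
[col 1] -10111, -11101, 00-100, 001-00, 1-0010, 10-010, 1000-0, 11-101*, 11-111*, 110-11, 11001-, 1101-1*, 1111-1*, 11110-
[col 2] 11-1-1
Prime implicants: -10111, -11101, 00-100, 000011, 001-00, 001111, 011110, 1-0010, 10-010, 1000-0, 11-1-1, 110-11, 11001-, 11110-
PI chart (minterm → PIs covering it):
  3 | 000011  (sole → essential)
  4 | 00-100  (sole → essential)
  8 | 001-00  (sole → essential)
  12 | 00-100,001-00
  15 | 001111  (sole → essential)
  23 | -10111  (sole → essential)
  29 | -11101  (sole → essential)
  30 | 011110  (sole → essential)
  32 | 1000-0  (sole → essential)
  34 | 1-0010,10-010,1000-0
  42 | 10-010  (sole → essential)
  50 | 1-0010,11001-
  51 | 110-11,11001-
  53 | 11-1-1  (sole → essential)
  55 | -10111,11-1-1,110-11
  60 | 11110-  (sole → essential)
  61 | -11101,11-1-1,11110-
  63 | 11-1-1  (sole → essential)
Essential prime implicants: -10111, -11101, 00-100, 000011, 001-00, 001111, 011110, 10-010, 1000-0, 11-1-1, 11110-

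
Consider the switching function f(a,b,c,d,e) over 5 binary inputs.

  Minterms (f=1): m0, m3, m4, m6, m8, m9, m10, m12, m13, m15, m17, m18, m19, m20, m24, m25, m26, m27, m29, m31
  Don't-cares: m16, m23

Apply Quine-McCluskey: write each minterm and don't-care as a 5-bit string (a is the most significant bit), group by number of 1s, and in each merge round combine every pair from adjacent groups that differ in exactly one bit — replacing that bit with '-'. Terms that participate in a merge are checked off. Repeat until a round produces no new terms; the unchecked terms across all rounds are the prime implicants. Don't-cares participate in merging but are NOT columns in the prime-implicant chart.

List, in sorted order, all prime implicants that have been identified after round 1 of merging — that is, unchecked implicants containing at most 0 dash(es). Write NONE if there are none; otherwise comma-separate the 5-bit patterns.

[col 0] 00000*, 00011*, 00100*, 00110*, 01000*, 01001*, 01010*, 01100*, 01101*, 01111*, 10000*, 10001*, 10010*, 10011*, 10100*, 10111*, 11000*, 11001*, 11010*, 11011*, 11101*, 11111*
[col 1] -0000*, -0011, -0100*, -1000*, -1001*, -1010*, -1101*, -1111*, 0-000*, 0-100*, 00-00*, 001-0, 01-00*, 01-01*, 010-0*, 0100-*, 011-1*, 0110-*, 1-000*, 1-001*, 1-010*, 1-011*, 1-111*, 10-00*, 10-11*, 100-0*, 100-1*, 1000-*, 1001-*, 11-01*, 11-11*, 110-0*, 110-1*, 1100-*, 1101-*, 111-1*
[col 2] --000, -0-00, -1-01, -10-0, -100-, -11-1, 0--00, 01-0-, 1--11, 1-0-0*, 1-0-1*, 1-00-*, 1-01-*, 100--*, 11--1, 110--*
[col 3] 1-0--
Prime implicants: --000, -0-00, -0011, -1-01, -10-0, -100-, -11-1, 0--00, 001-0, 01-0-, 1--11, 1-0--, 11--1

NONE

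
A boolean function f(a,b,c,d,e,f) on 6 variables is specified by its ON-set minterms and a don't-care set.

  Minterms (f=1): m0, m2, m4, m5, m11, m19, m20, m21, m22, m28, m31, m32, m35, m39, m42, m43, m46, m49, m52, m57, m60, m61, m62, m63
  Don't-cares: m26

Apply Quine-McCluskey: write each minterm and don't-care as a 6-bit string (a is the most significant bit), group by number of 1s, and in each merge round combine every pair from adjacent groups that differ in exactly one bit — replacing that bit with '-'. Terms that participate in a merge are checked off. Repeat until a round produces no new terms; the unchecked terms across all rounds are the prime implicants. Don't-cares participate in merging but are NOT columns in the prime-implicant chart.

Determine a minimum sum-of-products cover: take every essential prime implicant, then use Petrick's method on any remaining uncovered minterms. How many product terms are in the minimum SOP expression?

12

size-2^0 implicants → 000000(✓)  000010(✓)  000100(✓)  000101(✓)  001011(✓)  010011  010100(✓)  010101(✓)  010110(✓)  011010  011100(✓)  011111(✓)  100000(✓)  100011(✓)  100111(✓)  101010(✓)  101011(✓)  101110(✓)  110001(✓)  110100(✓)  111001(✓)  111100(✓)  111101(✓)  111110(✓)  111111(✓)
size-2^1 implicants → -00000  -01011  -10100(✓)  -11100(✓)  -11111  0-0100(✓)  0-0101(✓)  000-00  0000-0  00010-(✓)  01-100(✓)  0101-0  01010-(✓)  1-1110  10-011  100-11  101-10  10101-  11-001  11-100(✓)  111-01  1111-0(✓)  1111-1(✓)  11110-(✓)  11111-(✓)
size-2^2 implicants → -1-100  0-010-  1111--
Unchecked terms (primes): -00000, -01011, -1-100, -11111, 0-010-, 000-00, 0000-0, 010011, 0101-0, 011010, 1-1110, 10-011, 100-11, 101-10, 10101-, 11-001, 111-01, 1111--
Minterm coverage:
  m0 ⊆ -00000,000-00,0000-0
  m2 ⊆ 0000-0 [E]
  m4 ⊆ 0-010-,000-00
  m5 ⊆ 0-010- [E]
  m11 ⊆ -01011 [E]
  m19 ⊆ 010011 [E]
  m20 ⊆ -1-100,0-010-,0101-0
  m21 ⊆ 0-010- [E]
  m22 ⊆ 0101-0 [E]
  m28 ⊆ -1-100 [E]
  m31 ⊆ -11111 [E]
  m32 ⊆ -00000 [E]
  m35 ⊆ 10-011,100-11
  m39 ⊆ 100-11 [E]
  m42 ⊆ 101-10,10101-
  m43 ⊆ -01011,10-011,10101-
  m46 ⊆ 1-1110,101-10
  m49 ⊆ 11-001 [E]
  m52 ⊆ -1-100 [E]
  m57 ⊆ 11-001,111-01
  m60 ⊆ -1-100,1111--
  m61 ⊆ 111-01,1111--
  m62 ⊆ 1-1110,1111--
  m63 ⊆ -11111,1111--
E = {-00000, -01011, -1-100, -11111, 0-010-, 0000-0, 010011, 0101-0, 100-11, 11-001}
Petrick residual → 101-10, 1111--
Cover = b'c'd'e'f' + b'cd'ef + bde'f' + bcdef + a'c'de' + a'b'c'd'f' + a'bc'd'ef + a'bc'df' + ab'c'ef + ab'cef' + abd'e'f + abcd  |cover|=12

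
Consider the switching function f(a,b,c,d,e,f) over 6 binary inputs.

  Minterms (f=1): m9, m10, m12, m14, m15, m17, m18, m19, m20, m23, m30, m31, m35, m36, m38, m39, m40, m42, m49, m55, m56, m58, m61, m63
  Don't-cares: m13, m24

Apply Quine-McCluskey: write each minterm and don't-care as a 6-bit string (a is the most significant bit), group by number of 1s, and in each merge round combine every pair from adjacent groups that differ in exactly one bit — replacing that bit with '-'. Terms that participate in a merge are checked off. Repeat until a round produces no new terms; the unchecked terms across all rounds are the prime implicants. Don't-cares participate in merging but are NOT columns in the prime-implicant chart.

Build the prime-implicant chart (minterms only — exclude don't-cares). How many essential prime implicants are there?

10

size-2^0 implicants → 001001(✓)  001010(✓)  001100(✓)  001101(✓)  001110(✓)  001111(✓)  010001(✓)  010010(✓)  010011(✓)  010100  010111(✓)  011000(✓)  011110(✓)  011111(✓)  100011(✓)  100100(✓)  100110(✓)  100111(✓)  101000(✓)  101010(✓)  110001(✓)  110111(✓)  111000(✓)  111010(✓)  111101(✓)  111111(✓)
size-2^1 implicants → -01010  -10001  -10111(✓)  -11000  -11111(✓)  0-1110(✓)  0-1111(✓)  001-01  001-10  0011-0(✓)  0011-1(✓)  00110-(✓)  00111-(✓)  01-111(✓)  010-11  0100-1  01001-  01111-(✓)  1-0111  1-1000(✓)  1-1010(✓)  100-11  1001-0  10011-  1010-0(✓)  11-111(✓)  1110-0(✓)  1111-1
size-2^2 implicants → -1-111  0-111-  0011--  1-10-0
Unchecked terms (primes): -01010, -1-111, -10001, -11000, 0-111-, 001-01, 001-10, 0011--, 010-11, 0100-1, 01001-, 010100, 1-0111, 1-10-0, 100-11, 1001-0, 10011-, 1111-1
Minterm coverage:
  m9 ⊆ 001-01 [E]
  m10 ⊆ -01010,001-10
  m12 ⊆ 0011-- [E]
  m14 ⊆ 0-111-,001-10,0011--
  m15 ⊆ 0-111-,0011--
  m17 ⊆ -10001,0100-1
  m18 ⊆ 01001- [E]
  m19 ⊆ 010-11,0100-1,01001-
  m20 ⊆ 010100 [E]
  m23 ⊆ -1-111,010-11
  m30 ⊆ 0-111- [E]
  m31 ⊆ -1-111,0-111-
  m35 ⊆ 100-11 [E]
  m36 ⊆ 1001-0 [E]
  m38 ⊆ 1001-0,10011-
  m39 ⊆ 1-0111,100-11,10011-
  m40 ⊆ 1-10-0 [E]
  m42 ⊆ -01010,1-10-0
  m49 ⊆ -10001 [E]
  m55 ⊆ -1-111,1-0111
  m56 ⊆ -11000,1-10-0
  m58 ⊆ 1-10-0 [E]
  m61 ⊆ 1111-1 [E]
  m63 ⊆ -1-111,1111-1
E = {-10001, 0-111-, 001-01, 0011--, 01001-, 010100, 1-10-0, 100-11, 1001-0, 1111-1}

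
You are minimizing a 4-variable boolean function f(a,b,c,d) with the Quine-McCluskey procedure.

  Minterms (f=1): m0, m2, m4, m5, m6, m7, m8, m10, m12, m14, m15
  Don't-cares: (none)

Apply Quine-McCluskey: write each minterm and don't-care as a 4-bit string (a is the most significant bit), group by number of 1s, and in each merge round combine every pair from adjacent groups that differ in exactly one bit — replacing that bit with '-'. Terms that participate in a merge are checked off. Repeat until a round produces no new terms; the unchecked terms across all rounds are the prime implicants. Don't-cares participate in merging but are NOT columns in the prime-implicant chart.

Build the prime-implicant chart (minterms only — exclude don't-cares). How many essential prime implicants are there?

3

size-2^0 implicants → 0000(✓)  0010(✓)  0100(✓)  0101(✓)  0110(✓)  0111(✓)  1000(✓)  1010(✓)  1100(✓)  1110(✓)  1111(✓)
size-2^1 implicants → -000(✓)  -010(✓)  -100(✓)  -110(✓)  -111(✓)  0-00(✓)  0-10(✓)  00-0(✓)  01-0(✓)  01-1(✓)  010-(✓)  011-(✓)  1-00(✓)  1-10(✓)  10-0(✓)  11-0(✓)  111-(✓)
size-2^2 implicants → --00(✓)  --10(✓)  -0-0(✓)  -1-0(✓)  -11-  0--0(✓)  01--  1--0(✓)
size-2^3 implicants → ---0
Unchecked terms (primes): ---0, -11-, 01--
Minterm coverage:
  m0 ⊆ ---0 [E]
  m2 ⊆ ---0 [E]
  m4 ⊆ ---0,01--
  m5 ⊆ 01-- [E]
  m6 ⊆ ---0,-11-,01--
  m7 ⊆ -11-,01--
  m8 ⊆ ---0 [E]
  m10 ⊆ ---0 [E]
  m12 ⊆ ---0 [E]
  m14 ⊆ ---0,-11-
  m15 ⊆ -11- [E]
E = {---0, -11-, 01--}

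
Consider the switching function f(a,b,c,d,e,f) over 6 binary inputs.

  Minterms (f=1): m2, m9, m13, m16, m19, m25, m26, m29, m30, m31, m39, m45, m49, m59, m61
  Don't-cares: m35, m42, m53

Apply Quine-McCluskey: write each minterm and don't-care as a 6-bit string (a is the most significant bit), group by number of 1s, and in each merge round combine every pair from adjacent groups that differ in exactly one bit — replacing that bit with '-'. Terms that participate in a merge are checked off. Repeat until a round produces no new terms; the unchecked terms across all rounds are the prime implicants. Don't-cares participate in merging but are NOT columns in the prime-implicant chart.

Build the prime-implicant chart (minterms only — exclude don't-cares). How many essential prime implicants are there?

9

size-2^0 implicants → 000010  001001(✓)  001101(✓)  010000  010011  011001(✓)  011010(✓)  011101(✓)  011110(✓)  011111(✓)  100011(✓)  100111(✓)  101010  101101(✓)  110001(✓)  110101(✓)  111011  111101(✓)
size-2^1 implicants → -01101(✓)  -11101(✓)  0-1001(✓)  0-1101(✓)  001-01(✓)  011-01(✓)  011-10  0111-1  01111-  1-1101(✓)  100-11  11-101  110-01
size-2^2 implicants → --1101  0-1-01
Unchecked terms (primes): --1101, 0-1-01, 000010, 010000, 010011, 011-10, 0111-1, 01111-, 100-11, 101010, 11-101, 110-01, 111011
Minterm coverage:
  m2 ⊆ 000010 [E]
  m9 ⊆ 0-1-01 [E]
  m13 ⊆ --1101,0-1-01
  m16 ⊆ 010000 [E]
  m19 ⊆ 010011 [E]
  m25 ⊆ 0-1-01 [E]
  m26 ⊆ 011-10 [E]
  m29 ⊆ --1101,0-1-01,0111-1
  m30 ⊆ 011-10,01111-
  m31 ⊆ 0111-1,01111-
  m39 ⊆ 100-11 [E]
  m45 ⊆ --1101 [E]
  m49 ⊆ 110-01 [E]
  m59 ⊆ 111011 [E]
  m61 ⊆ --1101,11-101
E = {--1101, 0-1-01, 000010, 010000, 010011, 011-10, 100-11, 110-01, 111011}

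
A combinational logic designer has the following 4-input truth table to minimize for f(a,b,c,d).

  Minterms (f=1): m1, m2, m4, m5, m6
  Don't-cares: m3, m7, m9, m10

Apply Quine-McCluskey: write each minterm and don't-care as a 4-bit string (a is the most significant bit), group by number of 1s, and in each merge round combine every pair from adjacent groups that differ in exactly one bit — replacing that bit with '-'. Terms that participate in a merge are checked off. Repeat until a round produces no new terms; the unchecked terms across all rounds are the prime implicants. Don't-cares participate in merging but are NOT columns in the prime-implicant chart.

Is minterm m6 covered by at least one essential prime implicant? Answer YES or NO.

Round 0: 0001✓ 0010✓ 0011✓ 0100✓ 0101✓ 0110✓ 0111✓ 1001✓ 1010✓
Round 1: -001 -010 0-01✓ 0-10✓ 0-11✓ 00-1✓ 001-✓ 01-0✓ 01-1✓ 010-✓ 011-✓
Round 2: 0--1 0-1- 01--
PIs = {-001, -010, 0--1, 0-1-, 01--}
Coverage chart:
  m1: -001,0--1
  m2: -010,0-1-
  m4: 01-- ←essential
  m5: 0--1,01--
  m6: 0-1-,01--
Essential: 01--

YES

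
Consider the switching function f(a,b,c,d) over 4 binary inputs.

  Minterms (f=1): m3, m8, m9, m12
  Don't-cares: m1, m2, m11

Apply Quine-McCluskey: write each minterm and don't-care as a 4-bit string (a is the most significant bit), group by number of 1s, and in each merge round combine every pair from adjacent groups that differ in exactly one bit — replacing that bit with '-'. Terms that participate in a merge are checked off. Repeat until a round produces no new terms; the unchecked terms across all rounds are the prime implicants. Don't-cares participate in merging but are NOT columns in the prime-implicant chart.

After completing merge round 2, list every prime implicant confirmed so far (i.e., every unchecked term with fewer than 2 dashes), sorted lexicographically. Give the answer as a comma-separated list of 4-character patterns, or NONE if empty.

size-2^0 implicants → 0001(✓)  0010(✓)  0011(✓)  1000(✓)  1001(✓)  1011(✓)  1100(✓)
size-2^1 implicants → -001(✓)  -011(✓)  00-1(✓)  001-  1-00  10-1(✓)  100-
size-2^2 implicants → -0-1
Unchecked terms (primes): -0-1, 001-, 1-00, 100-

001-, 1-00, 100-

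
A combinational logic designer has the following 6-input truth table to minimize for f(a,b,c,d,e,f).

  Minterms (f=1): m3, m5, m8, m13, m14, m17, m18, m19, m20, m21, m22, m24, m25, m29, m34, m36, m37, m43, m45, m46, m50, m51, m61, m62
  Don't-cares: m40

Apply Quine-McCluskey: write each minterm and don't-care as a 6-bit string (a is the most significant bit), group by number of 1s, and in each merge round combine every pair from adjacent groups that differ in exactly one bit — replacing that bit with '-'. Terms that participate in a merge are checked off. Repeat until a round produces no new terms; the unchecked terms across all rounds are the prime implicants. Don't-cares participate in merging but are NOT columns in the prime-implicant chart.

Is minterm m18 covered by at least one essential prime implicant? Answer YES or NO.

size-2^0 implicants → 000011(✓)  000101(✓)  001000(✓)  001101(✓)  001110(✓)  010001(✓)  010010(✓)  010011(✓)  010100(✓)  010101(✓)  010110(✓)  011000(✓)  011001(✓)  011101(✓)  100010(✓)  100100(✓)  100101(✓)  101000(✓)  101011  101101(✓)  101110(✓)  110010(✓)  110011(✓)  111101(✓)  111110(✓)
size-2^1 implicants → -00101(✓)  -01000  -01101(✓)  -01110  -10010(✓)  -10011(✓)  -11101(✓)  0-0011  0-0101(✓)  0-1000  0-1101(✓)  00-101(✓)  01-001(✓)  01-101(✓)  010-01(✓)  010-10  0100-1  01001-(✓)  0101-0  01010-  011-01(✓)  01100-  1-0010  1-1101(✓)  1-1110  10-101(✓)  10010-  11001-(✓)
size-2^2 implicants → --1101  -0-101  -1001-  0--101  01--01
Unchecked terms (primes): --1101, -0-101, -01000, -01110, -1001-, 0--101, 0-0011, 0-1000, 01--01, 010-10, 0100-1, 0101-0, 01010-, 01100-, 1-0010, 1-1110, 10010-, 101011
Minterm coverage:
  m3 ⊆ 0-0011 [E]
  m5 ⊆ -0-101,0--101
  m8 ⊆ -01000,0-1000
  m13 ⊆ --1101,-0-101,0--101
  m14 ⊆ -01110 [E]
  m17 ⊆ 01--01,0100-1
  m18 ⊆ -1001-,010-10
  m19 ⊆ -1001-,0-0011,0100-1
  m20 ⊆ 0101-0,01010-
  m21 ⊆ 0--101,01--01,01010-
  m22 ⊆ 010-10,0101-0
  m24 ⊆ 0-1000,01100-
  m25 ⊆ 01--01,01100-
  m29 ⊆ --1101,0--101,01--01
  m34 ⊆ 1-0010 [E]
  m36 ⊆ 10010- [E]
  m37 ⊆ -0-101,10010-
  m43 ⊆ 101011 [E]
  m45 ⊆ --1101,-0-101
  m46 ⊆ -01110,1-1110
  m50 ⊆ -1001-,1-0010
  m51 ⊆ -1001- [E]
  m61 ⊆ --1101 [E]
  m62 ⊆ 1-1110 [E]
E = {--1101, -01110, -1001-, 0-0011, 1-0010, 1-1110, 10010-, 101011}

YES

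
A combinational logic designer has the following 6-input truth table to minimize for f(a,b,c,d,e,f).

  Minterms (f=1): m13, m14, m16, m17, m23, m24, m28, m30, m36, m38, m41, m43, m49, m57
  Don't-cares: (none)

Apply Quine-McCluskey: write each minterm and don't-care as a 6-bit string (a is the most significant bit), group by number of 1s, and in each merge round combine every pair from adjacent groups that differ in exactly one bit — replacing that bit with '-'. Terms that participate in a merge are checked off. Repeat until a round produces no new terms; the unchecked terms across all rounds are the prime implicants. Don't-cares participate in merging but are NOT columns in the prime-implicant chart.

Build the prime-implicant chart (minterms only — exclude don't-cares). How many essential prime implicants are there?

size-2^0 implicants → 001101  001110(✓)  010000(✓)  010001(✓)  010111  011000(✓)  011100(✓)  011110(✓)  100100(✓)  100110(✓)  101001(✓)  101011(✓)  110001(✓)  111001(✓)
size-2^1 implicants → -10001  0-1110  01-000  01000-  011-00  0111-0  1-1001  1001-0  1010-1  11-001
Unchecked terms (primes): -10001, 0-1110, 001101, 01-000, 01000-, 010111, 011-00, 0111-0, 1-1001, 1001-0, 1010-1, 11-001
Minterm coverage:
  m13 ⊆ 001101 [E]
  m14 ⊆ 0-1110 [E]
  m16 ⊆ 01-000,01000-
  m17 ⊆ -10001,01000-
  m23 ⊆ 010111 [E]
  m24 ⊆ 01-000,011-00
  m28 ⊆ 011-00,0111-0
  m30 ⊆ 0-1110,0111-0
  m36 ⊆ 1001-0 [E]
  m38 ⊆ 1001-0 [E]
  m41 ⊆ 1-1001,1010-1
  m43 ⊆ 1010-1 [E]
  m49 ⊆ -10001,11-001
  m57 ⊆ 1-1001,11-001
E = {0-1110, 001101, 010111, 1001-0, 1010-1}

5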